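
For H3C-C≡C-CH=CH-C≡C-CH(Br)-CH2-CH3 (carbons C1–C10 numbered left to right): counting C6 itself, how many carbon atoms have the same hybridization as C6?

C6 is sp (two π bonds).
C1: sp3
C2: sp ✓
C3: sp ✓
C4: sp2
C5: sp2
C6: sp ✓
C7: sp ✓
C8: sp3
C9: sp3
C10: sp3
4 carbons are sp.

4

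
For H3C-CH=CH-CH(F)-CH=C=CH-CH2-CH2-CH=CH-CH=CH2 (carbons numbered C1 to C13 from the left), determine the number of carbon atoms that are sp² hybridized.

8

C1: sp3
C2: sp2 ✓
C3: sp2 ✓
C4: sp3
C5: sp2 ✓
C6: sp
C7: sp2 ✓
C8: sp3
C9: sp3
C10: sp2 ✓
C11: sp2 ✓
C12: sp2 ✓
C13: sp2 ✓
C2, C3, C5, C7, C10, C11, C12, C13 → 8 sp2 carbons.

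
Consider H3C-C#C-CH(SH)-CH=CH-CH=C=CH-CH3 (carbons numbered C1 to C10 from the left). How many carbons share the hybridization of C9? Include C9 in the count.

C9 is sp2 (one π bond).
C1: sp3
C2: sp
C3: sp
C4: sp3
C5: sp2 ✓
C6: sp2 ✓
C7: sp2 ✓
C8: sp
C9: sp2 ✓
C10: sp3
4 carbons are sp2.

4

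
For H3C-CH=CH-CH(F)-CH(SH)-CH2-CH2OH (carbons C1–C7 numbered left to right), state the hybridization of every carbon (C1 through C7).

C1 — 4 σ bonds. Steric number 4, so sp3.
C2 has 3 σ bonds, plus one π bond: steric number 3 → sp2.
C3 (3 σ bonds, plus one π bond) has steric number 3: sp2.
C4 carries 4 σ bonds, giving a steric number of 4, so it is sp3.
C5 (4 σ bonds) has steric number 4: sp3.
C6: 4 σ bonds — 4 electron domains, sp3.
C7: 4 σ bonds; 4 regions of electron density → sp3.

C1 sp3, C2 sp2, C3 sp2, C4 sp3, C5 sp3, C6 sp3, C7 sp3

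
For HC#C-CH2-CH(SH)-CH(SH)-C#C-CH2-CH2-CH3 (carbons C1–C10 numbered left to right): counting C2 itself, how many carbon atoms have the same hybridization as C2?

4

C2 is sp (two π bonds).
C1: sp ✓
C2: sp ✓
C3: sp3
C4: sp3
C5: sp3
C6: sp ✓
C7: sp ✓
C8: sp3
C9: sp3
C10: sp3
4 carbons are sp.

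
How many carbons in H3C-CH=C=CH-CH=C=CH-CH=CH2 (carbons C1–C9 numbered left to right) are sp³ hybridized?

C1: sp3 ✓
C2: sp2
C3: sp
C4: sp2
C5: sp2
C6: sp
C7: sp2
C8: sp2
C9: sp2
C1 → 1 sp3 carbon.

1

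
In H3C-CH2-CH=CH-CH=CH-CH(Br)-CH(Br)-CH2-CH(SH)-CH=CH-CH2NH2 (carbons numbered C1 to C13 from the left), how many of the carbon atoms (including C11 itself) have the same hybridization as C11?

C11 is sp2 (one π bond).
C1: sp3
C2: sp3
C3: sp2 ✓
C4: sp2 ✓
C5: sp2 ✓
C6: sp2 ✓
C7: sp3
C8: sp3
C9: sp3
C10: sp3
C11: sp2 ✓
C12: sp2 ✓
C13: sp3
6 carbons are sp2.

6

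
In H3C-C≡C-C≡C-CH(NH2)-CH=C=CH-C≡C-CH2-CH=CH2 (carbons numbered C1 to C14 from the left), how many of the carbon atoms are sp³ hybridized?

C1: sp3 ✓
C2: sp
C3: sp
C4: sp
C5: sp
C6: sp3 ✓
C7: sp2
C8: sp
C9: sp2
C10: sp
C11: sp
C12: sp3 ✓
C13: sp2
C14: sp2
C1, C6, C12 → 3 sp3 carbons.

3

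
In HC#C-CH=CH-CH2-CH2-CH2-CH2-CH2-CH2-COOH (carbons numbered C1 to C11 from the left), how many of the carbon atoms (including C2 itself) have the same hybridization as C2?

C2 is sp (two π bonds).
C1: sp ✓
C2: sp ✓
C3: sp2
C4: sp2
C5: sp3
C6: sp3
C7: sp3
C8: sp3
C9: sp3
C10: sp3
C11: sp2
2 carbons are sp.

2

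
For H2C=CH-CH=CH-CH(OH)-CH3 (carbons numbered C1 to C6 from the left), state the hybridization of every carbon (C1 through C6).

C1 sp2, C2 sp2, C3 sp2, C4 sp2, C5 sp3, C6 sp3

C1 has 3 σ bonds, plus one π bond: steric number 3 → sp2.
C2: 3 σ bonds, plus one π bond; 3 regions of electron density → sp2.
C3 — 3 σ bonds, plus one π bond. Steric number 3, so sp2.
C4: 3 σ bonds, plus one π bond; 3 regions of electron density → sp2.
C5 carries 4 σ bonds, giving a steric number of 4, so it is sp3.
C6 has 4 σ bonds: steric number 4 → sp3.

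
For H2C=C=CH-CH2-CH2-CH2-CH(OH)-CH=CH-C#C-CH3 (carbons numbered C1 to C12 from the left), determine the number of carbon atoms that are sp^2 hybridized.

4

C1: sp2 ✓
C2: sp
C3: sp2 ✓
C4: sp3
C5: sp3
C6: sp3
C7: sp3
C8: sp2 ✓
C9: sp2 ✓
C10: sp
C11: sp
C12: sp3
C1, C3, C8, C9 → 4 sp2 carbons.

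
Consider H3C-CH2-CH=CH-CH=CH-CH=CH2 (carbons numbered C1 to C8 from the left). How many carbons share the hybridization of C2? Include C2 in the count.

C2 is sp3 (only σ bonds).
C1: sp3 ✓
C2: sp3 ✓
C3: sp2
C4: sp2
C5: sp2
C6: sp2
C7: sp2
C8: sp2
2 carbons are sp3.

2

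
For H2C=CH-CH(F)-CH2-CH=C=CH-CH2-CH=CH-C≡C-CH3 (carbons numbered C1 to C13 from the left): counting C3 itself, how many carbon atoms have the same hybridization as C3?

4

C3 is sp3 (only σ bonds).
C1: sp2
C2: sp2
C3: sp3 ✓
C4: sp3 ✓
C5: sp2
C6: sp
C7: sp2
C8: sp3 ✓
C9: sp2
C10: sp2
C11: sp
C12: sp
C13: sp3 ✓
4 carbons are sp3.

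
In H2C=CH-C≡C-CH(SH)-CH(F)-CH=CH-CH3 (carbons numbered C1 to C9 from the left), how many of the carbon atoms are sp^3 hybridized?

3

C1: sp2
C2: sp2
C3: sp
C4: sp
C5: sp3 ✓
C6: sp3 ✓
C7: sp2
C8: sp2
C9: sp3 ✓
C5, C6, C9 → 3 sp3 carbons.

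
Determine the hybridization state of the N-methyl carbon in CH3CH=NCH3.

The N-methyl carbon carries 4 σ bonds, giving a steric number of 4, so it is sp3.

sp^3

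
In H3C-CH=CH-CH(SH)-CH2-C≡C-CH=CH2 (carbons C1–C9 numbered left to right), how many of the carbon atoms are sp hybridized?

2

C1: sp3
C2: sp2
C3: sp2
C4: sp3
C5: sp3
C6: sp ✓
C7: sp ✓
C8: sp2
C9: sp2
C6, C7 → 2 sp carbons.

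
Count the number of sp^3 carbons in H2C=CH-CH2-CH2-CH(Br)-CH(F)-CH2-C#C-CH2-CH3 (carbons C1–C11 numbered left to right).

7

C1: sp2
C2: sp2
C3: sp3 ✓
C4: sp3 ✓
C5: sp3 ✓
C6: sp3 ✓
C7: sp3 ✓
C8: sp
C9: sp
C10: sp3 ✓
C11: sp3 ✓
C3, C4, C5, C6, C7, C10, C11 → 7 sp3 carbons.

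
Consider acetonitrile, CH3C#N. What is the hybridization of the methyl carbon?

The methyl carbon — 4 σ bonds. Steric number 4, so sp3.

sp³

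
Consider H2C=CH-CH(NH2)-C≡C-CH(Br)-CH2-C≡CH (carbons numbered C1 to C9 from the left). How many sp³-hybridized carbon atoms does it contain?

3

C1: sp2
C2: sp2
C3: sp3 ✓
C4: sp
C5: sp
C6: sp3 ✓
C7: sp3 ✓
C8: sp
C9: sp
C3, C6, C7 → 3 sp3 carbons.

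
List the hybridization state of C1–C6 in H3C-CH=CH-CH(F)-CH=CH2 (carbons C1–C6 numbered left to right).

C1: 4 σ bonds; 4 regions of electron density → sp3.
C2: 3 σ bonds, plus one π bond; 3 regions of electron density → sp2.
C3 (3 σ bonds, plus one π bond) has steric number 3: sp2.
C4 has 4 σ bonds: steric number 4 → sp3.
C5 (3 σ bonds, plus one π bond) has steric number 3: sp2.
C6: 3 σ bonds, plus one π bond — 3 electron domains, sp2.

C1 sp3, C2 sp2, C3 sp2, C4 sp3, C5 sp2, C6 sp2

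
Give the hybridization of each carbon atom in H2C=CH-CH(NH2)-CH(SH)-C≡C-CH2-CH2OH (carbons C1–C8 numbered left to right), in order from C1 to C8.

C1: 3 σ bonds, plus one π bond; 3 regions of electron density → sp2.
C2: 3 σ bonds, plus one π bond; 3 regions of electron density → sp2.
C3 (4 σ bonds) has steric number 4: sp3.
C4 is sp3: 4 σ bonds, 4 electron-density regions.
C5 carries 2 σ bonds, plus two π bonds, giving a steric number of 2, so it is sp.
C6 — 2 σ bonds, plus two π bonds. Steric number 2, so sp.
C7 is sp3: 4 σ bonds, 4 electron-density regions.
C8 carries 4 σ bonds, giving a steric number of 4, so it is sp3.

C1 sp2, C2 sp2, C3 sp3, C4 sp3, C5 sp, C6 sp, C7 sp3, C8 sp3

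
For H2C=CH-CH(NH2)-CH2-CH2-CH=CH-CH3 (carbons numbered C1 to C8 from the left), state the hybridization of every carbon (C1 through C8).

C1 sp2, C2 sp2, C3 sp3, C4 sp3, C5 sp3, C6 sp2, C7 sp2, C8 sp3

C1 has 3 σ bonds, plus one π bond: steric number 3 → sp2.
C2 has 3 σ bonds, plus one π bond: steric number 3 → sp2.
C3 (4 σ bonds) has steric number 4: sp3.
C4 is sp3: 4 σ bonds, 4 electron-density regions.
C5 is sp3: 4 σ bonds, 4 electron-density regions.
C6: 3 σ bonds, plus one π bond; 3 regions of electron density → sp2.
C7 is sp2: 3 σ bonds, plus one π bond, 3 electron-density regions.
C8: 4 σ bonds; 4 regions of electron density → sp3.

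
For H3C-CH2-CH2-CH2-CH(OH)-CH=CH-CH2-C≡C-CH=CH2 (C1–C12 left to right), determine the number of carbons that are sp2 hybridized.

4

C1: sp3
C2: sp3
C3: sp3
C4: sp3
C5: sp3
C6: sp2 ✓
C7: sp2 ✓
C8: sp3
C9: sp
C10: sp
C11: sp2 ✓
C12: sp2 ✓
C6, C7, C11, C12 → 4 sp2 carbons.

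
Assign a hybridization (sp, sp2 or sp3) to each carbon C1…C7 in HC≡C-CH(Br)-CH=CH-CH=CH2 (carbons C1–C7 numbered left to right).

C1: 2 σ bonds, plus two π bonds — 2 electron domains, sp.
C2 (2 σ bonds, plus two π bonds) has steric number 2: sp.
C3 (4 σ bonds) has steric number 4: sp3.
C4: 3 σ bonds, plus one π bond — 3 electron domains, sp2.
C5: 3 σ bonds, plus one π bond; 3 regions of electron density → sp2.
C6 has 3 σ bonds, plus one π bond: steric number 3 → sp2.
C7 — 3 σ bonds, plus one π bond. Steric number 3, so sp2.

C1 sp, C2 sp, C3 sp3, C4 sp2, C5 sp2, C6 sp2, C7 sp2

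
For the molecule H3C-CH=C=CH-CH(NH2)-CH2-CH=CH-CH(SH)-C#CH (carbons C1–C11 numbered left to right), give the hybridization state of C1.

C1: 4 σ bonds; 4 regions of electron density → sp3.

sp3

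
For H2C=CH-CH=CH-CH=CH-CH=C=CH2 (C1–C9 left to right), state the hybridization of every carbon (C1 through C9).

C1 sp2, C2 sp2, C3 sp2, C4 sp2, C5 sp2, C6 sp2, C7 sp2, C8 sp, C9 sp2

C1: 3 σ bonds, plus one π bond — 3 electron domains, sp2.
C2 — 3 σ bonds, plus one π bond. Steric number 3, so sp2.
C3 carries 3 σ bonds, plus one π bond, giving a steric number of 3, so it is sp2.
C4: 3 σ bonds, plus one π bond; 3 regions of electron density → sp2.
C5 has 3 σ bonds, plus one π bond: steric number 3 → sp2.
C6: 3 σ bonds, plus one π bond; 3 regions of electron density → sp2.
C7: 3 σ bonds, plus one π bond; 3 regions of electron density → sp2.
C8 is sp: 2 σ bonds, plus two π bonds, 2 electron-density regions.
C9 has 3 σ bonds, plus one π bond: steric number 3 → sp2.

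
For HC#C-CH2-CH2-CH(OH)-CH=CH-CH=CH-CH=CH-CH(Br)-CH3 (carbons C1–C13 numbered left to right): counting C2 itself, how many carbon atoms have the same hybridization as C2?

2

C2 is sp (two π bonds).
C1: sp ✓
C2: sp ✓
C3: sp3
C4: sp3
C5: sp3
C6: sp2
C7: sp2
C8: sp2
C9: sp2
C10: sp2
C11: sp2
C12: sp3
C13: sp3
2 carbons are sp.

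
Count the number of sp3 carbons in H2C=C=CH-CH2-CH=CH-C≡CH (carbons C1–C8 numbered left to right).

1

C1: sp2
C2: sp
C3: sp2
C4: sp3 ✓
C5: sp2
C6: sp2
C7: sp
C8: sp
C4 → 1 sp3 carbon.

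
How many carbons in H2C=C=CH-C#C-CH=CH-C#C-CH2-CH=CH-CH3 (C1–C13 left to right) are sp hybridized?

C1: sp2
C2: sp ✓
C3: sp2
C4: sp ✓
C5: sp ✓
C6: sp2
C7: sp2
C8: sp ✓
C9: sp ✓
C10: sp3
C11: sp2
C12: sp2
C13: sp3
C2, C4, C5, C8, C9 → 5 sp carbons.

5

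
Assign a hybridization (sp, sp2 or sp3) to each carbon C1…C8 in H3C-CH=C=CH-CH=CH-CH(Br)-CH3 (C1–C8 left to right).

C1 sp3, C2 sp2, C3 sp, C4 sp2, C5 sp2, C6 sp2, C7 sp3, C8 sp3

C1: 4 σ bonds; 4 regions of electron density → sp3.
C2 has 3 σ bonds, plus one π bond: steric number 3 → sp2.
C3 carries 2 σ bonds, plus two π bonds, giving a steric number of 2, so it is sp.
C4 has 3 σ bonds, plus one π bond: steric number 3 → sp2.
C5: 3 σ bonds, plus one π bond; 3 regions of electron density → sp2.
C6: 3 σ bonds, plus one π bond — 3 electron domains, sp2.
C7 has 4 σ bonds: steric number 4 → sp3.
C8: 4 σ bonds; 4 regions of electron density → sp3.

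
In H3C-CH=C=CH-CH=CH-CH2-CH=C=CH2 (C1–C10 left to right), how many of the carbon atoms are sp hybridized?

C1: sp3
C2: sp2
C3: sp ✓
C4: sp2
C5: sp2
C6: sp2
C7: sp3
C8: sp2
C9: sp ✓
C10: sp2
C3, C9 → 2 sp carbons.

2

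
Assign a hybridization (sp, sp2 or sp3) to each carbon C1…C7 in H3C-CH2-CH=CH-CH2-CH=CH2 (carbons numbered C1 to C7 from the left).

C1 (4 σ bonds) has steric number 4: sp3.
C2 — 4 σ bonds. Steric number 4, so sp3.
C3 (3 σ bonds, plus one π bond) has steric number 3: sp2.
C4 carries 3 σ bonds, plus one π bond, giving a steric number of 3, so it is sp2.
C5: 4 σ bonds — 4 electron domains, sp3.
C6 is sp2: 3 σ bonds, plus one π bond, 3 electron-density regions.
C7 (3 σ bonds, plus one π bond) has steric number 3: sp2.

C1 sp3, C2 sp3, C3 sp2, C4 sp2, C5 sp3, C6 sp2, C7 sp2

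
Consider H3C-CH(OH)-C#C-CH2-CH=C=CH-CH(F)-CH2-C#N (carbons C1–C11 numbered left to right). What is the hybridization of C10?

C10 has 4 σ bonds: steric number 4 → sp3.

sp3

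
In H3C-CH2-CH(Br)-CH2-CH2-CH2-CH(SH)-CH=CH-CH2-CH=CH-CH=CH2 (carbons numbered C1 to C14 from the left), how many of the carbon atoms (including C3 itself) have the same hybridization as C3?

C3 is sp3 (only σ bonds).
C1: sp3 ✓
C2: sp3 ✓
C3: sp3 ✓
C4: sp3 ✓
C5: sp3 ✓
C6: sp3 ✓
C7: sp3 ✓
C8: sp2
C9: sp2
C10: sp3 ✓
C11: sp2
C12: sp2
C13: sp2
C14: sp2
8 carbons are sp3.

8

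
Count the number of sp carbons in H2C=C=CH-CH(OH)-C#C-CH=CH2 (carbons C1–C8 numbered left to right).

3

C1: sp2
C2: sp ✓
C3: sp2
C4: sp3
C5: sp ✓
C6: sp ✓
C7: sp2
C8: sp2
C2, C5, C6 → 3 sp carbons.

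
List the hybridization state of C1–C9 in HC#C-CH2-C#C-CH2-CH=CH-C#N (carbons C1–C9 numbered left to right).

C1 sp, C2 sp, C3 sp3, C4 sp, C5 sp, C6 sp3, C7 sp2, C8 sp2, C9 sp

C1 (2 σ bonds, plus two π bonds) has steric number 2: sp.
C2 — 2 σ bonds, plus two π bonds. Steric number 2, so sp.
C3: 4 σ bonds — 4 electron domains, sp3.
C4 (2 σ bonds, plus two π bonds) has steric number 2: sp.
C5 carries 2 σ bonds, plus two π bonds, giving a steric number of 2, so it is sp.
C6: 4 σ bonds — 4 electron domains, sp3.
C7: 3 σ bonds, plus one π bond; 3 regions of electron density → sp2.
C8 carries 3 σ bonds, plus one π bond, giving a steric number of 3, so it is sp2.
C9: 2 σ bonds, plus two π bonds — 2 electron domains, sp.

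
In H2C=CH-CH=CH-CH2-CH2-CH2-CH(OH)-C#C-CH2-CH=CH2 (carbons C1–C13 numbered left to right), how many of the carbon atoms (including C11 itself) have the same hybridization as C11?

C11 is sp3 (only σ bonds).
C1: sp2
C2: sp2
C3: sp2
C4: sp2
C5: sp3 ✓
C6: sp3 ✓
C7: sp3 ✓
C8: sp3 ✓
C9: sp
C10: sp
C11: sp3 ✓
C12: sp2
C13: sp2
5 carbons are sp3.

5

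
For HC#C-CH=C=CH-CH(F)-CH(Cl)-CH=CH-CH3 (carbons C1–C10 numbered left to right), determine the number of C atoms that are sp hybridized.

3

C1: sp ✓
C2: sp ✓
C3: sp2
C4: sp ✓
C5: sp2
C6: sp3
C7: sp3
C8: sp2
C9: sp2
C10: sp3
C1, C2, C4 → 3 sp carbons.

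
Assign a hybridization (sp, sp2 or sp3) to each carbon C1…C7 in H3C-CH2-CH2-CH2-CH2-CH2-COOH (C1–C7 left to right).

C1 — 4 σ bonds. Steric number 4, so sp3.
C2 has 4 σ bonds: steric number 4 → sp3.
C3 (4 σ bonds) has steric number 4: sp3.
C4 — 4 σ bonds. Steric number 4, so sp3.
C5 carries 4 σ bonds, giving a steric number of 4, so it is sp3.
C6: 4 σ bonds; 4 regions of electron density → sp3.
C7: 3 σ bonds, plus one π bond; 3 regions of electron density → sp2.

C1 sp3, C2 sp3, C3 sp3, C4 sp3, C5 sp3, C6 sp3, C7 sp2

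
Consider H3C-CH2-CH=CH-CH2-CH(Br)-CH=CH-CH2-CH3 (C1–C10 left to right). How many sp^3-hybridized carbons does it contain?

C1: sp3 ✓
C2: sp3 ✓
C3: sp2
C4: sp2
C5: sp3 ✓
C6: sp3 ✓
C7: sp2
C8: sp2
C9: sp3 ✓
C10: sp3 ✓
C1, C2, C5, C6, C9, C10 → 6 sp3 carbons.

6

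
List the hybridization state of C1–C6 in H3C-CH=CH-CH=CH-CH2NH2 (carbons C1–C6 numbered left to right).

C1 sp3, C2 sp2, C3 sp2, C4 sp2, C5 sp2, C6 sp3

C1 is sp3: 4 σ bonds, 4 electron-density regions.
C2 (3 σ bonds, plus one π bond) has steric number 3: sp2.
C3 is sp2: 3 σ bonds, plus one π bond, 3 electron-density regions.
C4 has 3 σ bonds, plus one π bond: steric number 3 → sp2.
C5 has 3 σ bonds, plus one π bond: steric number 3 → sp2.
C6: 4 σ bonds; 4 regions of electron density → sp3.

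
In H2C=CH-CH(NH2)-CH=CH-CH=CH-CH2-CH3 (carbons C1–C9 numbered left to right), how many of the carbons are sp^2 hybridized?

6

C1: sp2 ✓
C2: sp2 ✓
C3: sp3
C4: sp2 ✓
C5: sp2 ✓
C6: sp2 ✓
C7: sp2 ✓
C8: sp3
C9: sp3
C1, C2, C4, C5, C6, C7 → 6 sp2 carbons.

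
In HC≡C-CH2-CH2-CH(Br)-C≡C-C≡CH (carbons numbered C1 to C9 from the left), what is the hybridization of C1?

sp

C1: 2 σ bonds, plus two π bonds; 2 regions of electron density → sp.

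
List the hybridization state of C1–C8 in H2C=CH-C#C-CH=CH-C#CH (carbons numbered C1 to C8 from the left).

C1: 3 σ bonds, plus one π bond; 3 regions of electron density → sp2.
C2 (3 σ bonds, plus one π bond) has steric number 3: sp2.
C3: 2 σ bonds, plus two π bonds — 2 electron domains, sp.
C4 (2 σ bonds, plus two π bonds) has steric number 2: sp.
C5 (3 σ bonds, plus one π bond) has steric number 3: sp2.
C6: 3 σ bonds, plus one π bond — 3 electron domains, sp2.
C7 (2 σ bonds, plus two π bonds) has steric number 2: sp.
C8 carries 2 σ bonds, plus two π bonds, giving a steric number of 2, so it is sp.

C1 sp2, C2 sp2, C3 sp, C4 sp, C5 sp2, C6 sp2, C7 sp, C8 sp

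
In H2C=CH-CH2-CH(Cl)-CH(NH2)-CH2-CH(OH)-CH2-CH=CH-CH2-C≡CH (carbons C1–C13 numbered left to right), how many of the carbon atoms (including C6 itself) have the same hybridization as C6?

7

C6 is sp3 (only σ bonds).
C1: sp2
C2: sp2
C3: sp3 ✓
C4: sp3 ✓
C5: sp3 ✓
C6: sp3 ✓
C7: sp3 ✓
C8: sp3 ✓
C9: sp2
C10: sp2
C11: sp3 ✓
C12: sp
C13: sp
7 carbons are sp3.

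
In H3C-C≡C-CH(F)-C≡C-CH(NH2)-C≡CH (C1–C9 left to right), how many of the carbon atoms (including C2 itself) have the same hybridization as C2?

6

C2 is sp (two π bonds).
C1: sp3
C2: sp ✓
C3: sp ✓
C4: sp3
C5: sp ✓
C6: sp ✓
C7: sp3
C8: sp ✓
C9: sp ✓
6 carbons are sp.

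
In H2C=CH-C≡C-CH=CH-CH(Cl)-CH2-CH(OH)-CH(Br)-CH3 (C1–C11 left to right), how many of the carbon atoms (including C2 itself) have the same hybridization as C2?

C2 is sp2 (one π bond).
C1: sp2 ✓
C2: sp2 ✓
C3: sp
C4: sp
C5: sp2 ✓
C6: sp2 ✓
C7: sp3
C8: sp3
C9: sp3
C10: sp3
C11: sp3
4 carbons are sp2.

4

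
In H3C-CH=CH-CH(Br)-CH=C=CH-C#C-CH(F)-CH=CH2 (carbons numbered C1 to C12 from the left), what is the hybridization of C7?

C7 carries 3 σ bonds, plus one π bond, giving a steric number of 3, so it is sp2.

sp^2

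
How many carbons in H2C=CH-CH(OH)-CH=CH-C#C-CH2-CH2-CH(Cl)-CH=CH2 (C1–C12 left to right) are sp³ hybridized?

4

C1: sp2
C2: sp2
C3: sp3 ✓
C4: sp2
C5: sp2
C6: sp
C7: sp
C8: sp3 ✓
C9: sp3 ✓
C10: sp3 ✓
C11: sp2
C12: sp2
C3, C8, C9, C10 → 4 sp3 carbons.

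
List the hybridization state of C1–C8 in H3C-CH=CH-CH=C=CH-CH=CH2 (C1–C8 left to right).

C1 has 4 σ bonds: steric number 4 → sp3.
C2 — 3 σ bonds, plus one π bond. Steric number 3, so sp2.
C3: 3 σ bonds, plus one π bond; 3 regions of electron density → sp2.
C4 carries 3 σ bonds, plus one π bond, giving a steric number of 3, so it is sp2.
C5: 2 σ bonds, plus two π bonds — 2 electron domains, sp.
C6: 3 σ bonds, plus one π bond; 3 regions of electron density → sp2.
C7: 3 σ bonds, plus one π bond; 3 regions of electron density → sp2.
C8 is sp2: 3 σ bonds, plus one π bond, 3 electron-density regions.

C1 sp3, C2 sp2, C3 sp2, C4 sp2, C5 sp, C6 sp2, C7 sp2, C8 sp2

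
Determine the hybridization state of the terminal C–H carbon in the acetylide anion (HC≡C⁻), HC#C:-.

The terminal C–H carbon (2 σ bonds, plus two π bonds) has steric number 2: sp.

sp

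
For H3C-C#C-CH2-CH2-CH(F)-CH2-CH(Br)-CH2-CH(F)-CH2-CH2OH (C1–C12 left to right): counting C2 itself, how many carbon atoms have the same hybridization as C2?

C2 is sp (two π bonds).
C1: sp3
C2: sp ✓
C3: sp ✓
C4: sp3
C5: sp3
C6: sp3
C7: sp3
C8: sp3
C9: sp3
C10: sp3
C11: sp3
C12: sp3
2 carbons are sp.

2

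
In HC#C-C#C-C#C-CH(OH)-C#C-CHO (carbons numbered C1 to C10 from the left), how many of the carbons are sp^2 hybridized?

1

C1: sp
C2: sp
C3: sp
C4: sp
C5: sp
C6: sp
C7: sp3
C8: sp
C9: sp
C10: sp2 ✓
C10 → 1 sp2 carbon.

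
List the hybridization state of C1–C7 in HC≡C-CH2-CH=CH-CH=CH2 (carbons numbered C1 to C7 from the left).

C1 sp, C2 sp, C3 sp3, C4 sp2, C5 sp2, C6 sp2, C7 sp2

C1 (2 σ bonds, plus two π bonds) has steric number 2: sp.
C2 has 2 σ bonds, plus two π bonds: steric number 2 → sp.
C3 — 4 σ bonds. Steric number 4, so sp3.
C4: 3 σ bonds, plus one π bond — 3 electron domains, sp2.
C5: 3 σ bonds, plus one π bond; 3 regions of electron density → sp2.
C6 (3 σ bonds, plus one π bond) has steric number 3: sp2.
C7: 3 σ bonds, plus one π bond; 3 regions of electron density → sp2.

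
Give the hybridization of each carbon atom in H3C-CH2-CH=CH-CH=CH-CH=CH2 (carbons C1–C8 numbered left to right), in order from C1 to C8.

C1: 4 σ bonds; 4 regions of electron density → sp3.
C2 is sp3: 4 σ bonds, 4 electron-density regions.
C3 (3 σ bonds, plus one π bond) has steric number 3: sp2.
C4 has 3 σ bonds, plus one π bond: steric number 3 → sp2.
C5: 3 σ bonds, plus one π bond; 3 regions of electron density → sp2.
C6 is sp2: 3 σ bonds, plus one π bond, 3 electron-density regions.
C7 — 3 σ bonds, plus one π bond. Steric number 3, so sp2.
C8: 3 σ bonds, plus one π bond — 3 electron domains, sp2.

C1 sp3, C2 sp3, C3 sp2, C4 sp2, C5 sp2, C6 sp2, C7 sp2, C8 sp2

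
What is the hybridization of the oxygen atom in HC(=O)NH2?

The oxygen atom: 1 σ bond and 2 lone pairs, plus one π bond — 3 electron domains, sp2.

sp²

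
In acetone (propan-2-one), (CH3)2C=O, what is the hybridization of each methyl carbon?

sp³

Each methyl carbon — 4 σ bonds. Steric number 4, so sp3.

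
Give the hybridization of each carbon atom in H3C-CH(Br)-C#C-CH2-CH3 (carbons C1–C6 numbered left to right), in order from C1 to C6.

C1 sp3, C2 sp3, C3 sp, C4 sp, C5 sp3, C6 sp3

C1 (4 σ bonds) has steric number 4: sp3.
C2 has 4 σ bonds: steric number 4 → sp3.
C3 has 2 σ bonds, plus two π bonds: steric number 2 → sp.
C4 (2 σ bonds, plus two π bonds) has steric number 2: sp.
C5 is sp3: 4 σ bonds, 4 electron-density regions.
C6 carries 4 σ bonds, giving a steric number of 4, so it is sp3.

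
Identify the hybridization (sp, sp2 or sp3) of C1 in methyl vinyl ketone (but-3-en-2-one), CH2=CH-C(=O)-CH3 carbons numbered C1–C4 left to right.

C1 — 3 σ bonds, plus one π bond. Steric number 3, so sp2.

sp2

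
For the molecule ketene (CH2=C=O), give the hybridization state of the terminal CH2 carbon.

sp^2

The terminal CH2 carbon is sp2: 3 σ bonds, plus one π bond, 3 electron-density regions.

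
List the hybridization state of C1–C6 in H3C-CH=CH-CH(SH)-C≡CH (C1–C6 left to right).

C1 carries 4 σ bonds, giving a steric number of 4, so it is sp3.
C2 has 3 σ bonds, plus one π bond: steric number 3 → sp2.
C3 — 3 σ bonds, plus one π bond. Steric number 3, so sp2.
C4 carries 4 σ bonds, giving a steric number of 4, so it is sp3.
C5 carries 2 σ bonds, plus two π bonds, giving a steric number of 2, so it is sp.
C6 has 2 σ bonds, plus two π bonds: steric number 2 → sp.

C1 sp3, C2 sp2, C3 sp2, C4 sp3, C5 sp, C6 sp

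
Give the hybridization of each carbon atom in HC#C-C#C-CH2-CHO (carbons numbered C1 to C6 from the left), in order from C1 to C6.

C1 sp, C2 sp, C3 sp, C4 sp, C5 sp3, C6 sp2

C1 (2 σ bonds, plus two π bonds) has steric number 2: sp.
C2 (2 σ bonds, plus two π bonds) has steric number 2: sp.
C3 carries 2 σ bonds, plus two π bonds, giving a steric number of 2, so it is sp.
C4 is sp: 2 σ bonds, plus two π bonds, 2 electron-density regions.
C5 is sp3: 4 σ bonds, 4 electron-density regions.
C6 (3 σ bonds, plus one π bond) has steric number 3: sp2.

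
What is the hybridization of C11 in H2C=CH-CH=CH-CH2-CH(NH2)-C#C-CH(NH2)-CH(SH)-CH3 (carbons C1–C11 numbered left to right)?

C11 (4 σ bonds) has steric number 4: sp3.

sp³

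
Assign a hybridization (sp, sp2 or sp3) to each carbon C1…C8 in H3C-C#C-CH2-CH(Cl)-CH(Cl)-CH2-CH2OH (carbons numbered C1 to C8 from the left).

C1 sp3, C2 sp, C3 sp, C4 sp3, C5 sp3, C6 sp3, C7 sp3, C8 sp3

C1 (4 σ bonds) has steric number 4: sp3.
C2 has 2 σ bonds, plus two π bonds: steric number 2 → sp.
C3: 2 σ bonds, plus two π bonds; 2 regions of electron density → sp.
C4 — 4 σ bonds. Steric number 4, so sp3.
C5 is sp3: 4 σ bonds, 4 electron-density regions.
C6 is sp3: 4 σ bonds, 4 electron-density regions.
C7 — 4 σ bonds. Steric number 4, so sp3.
C8 has 4 σ bonds: steric number 4 → sp3.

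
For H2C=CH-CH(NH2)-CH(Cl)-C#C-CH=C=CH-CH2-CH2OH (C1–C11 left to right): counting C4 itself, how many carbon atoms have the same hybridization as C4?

C4 is sp3 (only σ bonds).
C1: sp2
C2: sp2
C3: sp3 ✓
C4: sp3 ✓
C5: sp
C6: sp
C7: sp2
C8: sp
C9: sp2
C10: sp3 ✓
C11: sp3 ✓
4 carbons are sp3.

4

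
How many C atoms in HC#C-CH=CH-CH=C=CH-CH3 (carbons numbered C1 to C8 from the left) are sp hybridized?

3

C1: sp ✓
C2: sp ✓
C3: sp2
C4: sp2
C5: sp2
C6: sp ✓
C7: sp2
C8: sp3
C1, C2, C6 → 3 sp carbons.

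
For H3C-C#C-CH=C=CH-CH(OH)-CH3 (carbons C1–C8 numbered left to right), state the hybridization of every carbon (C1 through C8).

C1 has 4 σ bonds: steric number 4 → sp3.
C2 is sp: 2 σ bonds, plus two π bonds, 2 electron-density regions.
C3: 2 σ bonds, plus two π bonds; 2 regions of electron density → sp.
C4 (3 σ bonds, plus one π bond) has steric number 3: sp2.
C5 carries 2 σ bonds, plus two π bonds, giving a steric number of 2, so it is sp.
C6 — 3 σ bonds, plus one π bond. Steric number 3, so sp2.
C7 carries 4 σ bonds, giving a steric number of 4, so it is sp3.
C8 carries 4 σ bonds, giving a steric number of 4, so it is sp3.

C1 sp3, C2 sp, C3 sp, C4 sp2, C5 sp, C6 sp2, C7 sp3, C8 sp3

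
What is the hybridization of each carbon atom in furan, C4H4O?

Each carbon atom is sp2: 3 σ bonds, plus one π bond, 3 electron-density regions.

sp2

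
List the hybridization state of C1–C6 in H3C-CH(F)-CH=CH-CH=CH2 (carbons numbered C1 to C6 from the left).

C1 sp3, C2 sp3, C3 sp2, C4 sp2, C5 sp2, C6 sp2

C1 (4 σ bonds) has steric number 4: sp3.
C2 (4 σ bonds) has steric number 4: sp3.
C3 carries 3 σ bonds, plus one π bond, giving a steric number of 3, so it is sp2.
C4 has 3 σ bonds, plus one π bond: steric number 3 → sp2.
C5: 3 σ bonds, plus one π bond; 3 regions of electron density → sp2.
C6: 3 σ bonds, plus one π bond — 3 electron domains, sp2.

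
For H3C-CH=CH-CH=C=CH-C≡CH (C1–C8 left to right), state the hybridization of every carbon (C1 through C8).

C1: 4 σ bonds — 4 electron domains, sp3.
C2 (3 σ bonds, plus one π bond) has steric number 3: sp2.
C3 (3 σ bonds, plus one π bond) has steric number 3: sp2.
C4: 3 σ bonds, plus one π bond — 3 electron domains, sp2.
C5: 2 σ bonds, plus two π bonds — 2 electron domains, sp.
C6 has 3 σ bonds, plus one π bond: steric number 3 → sp2.
C7 has 2 σ bonds, plus two π bonds: steric number 2 → sp.
C8 is sp: 2 σ bonds, plus two π bonds, 2 electron-density regions.

C1 sp3, C2 sp2, C3 sp2, C4 sp2, C5 sp, C6 sp2, C7 sp, C8 sp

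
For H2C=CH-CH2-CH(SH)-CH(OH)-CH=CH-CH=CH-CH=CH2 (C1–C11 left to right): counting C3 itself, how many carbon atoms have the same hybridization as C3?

3

C3 is sp3 (only σ bonds).
C1: sp2
C2: sp2
C3: sp3 ✓
C4: sp3 ✓
C5: sp3 ✓
C6: sp2
C7: sp2
C8: sp2
C9: sp2
C10: sp2
C11: sp2
3 carbons are sp3.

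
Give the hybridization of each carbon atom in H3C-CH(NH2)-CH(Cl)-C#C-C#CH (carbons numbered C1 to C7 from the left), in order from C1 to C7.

C1 is sp3: 4 σ bonds, 4 electron-density regions.
C2 is sp3: 4 σ bonds, 4 electron-density regions.
C3 (4 σ bonds) has steric number 4: sp3.
C4 is sp: 2 σ bonds, plus two π bonds, 2 electron-density regions.
C5: 2 σ bonds, plus two π bonds — 2 electron domains, sp.
C6 carries 2 σ bonds, plus two π bonds, giving a steric number of 2, so it is sp.
C7 has 2 σ bonds, plus two π bonds: steric number 2 → sp.

C1 sp3, C2 sp3, C3 sp3, C4 sp, C5 sp, C6 sp, C7 sp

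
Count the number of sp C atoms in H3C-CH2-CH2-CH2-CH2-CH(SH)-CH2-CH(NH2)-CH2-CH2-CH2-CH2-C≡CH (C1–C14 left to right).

C1: sp3
C2: sp3
C3: sp3
C4: sp3
C5: sp3
C6: sp3
C7: sp3
C8: sp3
C9: sp3
C10: sp3
C11: sp3
C12: sp3
C13: sp ✓
C14: sp ✓
C13, C14 → 2 sp carbons.

2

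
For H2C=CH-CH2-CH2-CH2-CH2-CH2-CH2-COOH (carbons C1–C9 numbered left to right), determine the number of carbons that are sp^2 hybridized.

3

C1: sp2 ✓
C2: sp2 ✓
C3: sp3
C4: sp3
C5: sp3
C6: sp3
C7: sp3
C8: sp3
C9: sp2 ✓
C1, C2, C9 → 3 sp2 carbons.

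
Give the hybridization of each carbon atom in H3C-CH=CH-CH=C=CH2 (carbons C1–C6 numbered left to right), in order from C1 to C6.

C1 has 4 σ bonds: steric number 4 → sp3.
C2 has 3 σ bonds, plus one π bond: steric number 3 → sp2.
C3 has 3 σ bonds, plus one π bond: steric number 3 → sp2.
C4: 3 σ bonds, plus one π bond — 3 electron domains, sp2.
C5 is sp: 2 σ bonds, plus two π bonds, 2 electron-density regions.
C6: 3 σ bonds, plus one π bond; 3 regions of electron density → sp2.

C1 sp3, C2 sp2, C3 sp2, C4 sp2, C5 sp, C6 sp2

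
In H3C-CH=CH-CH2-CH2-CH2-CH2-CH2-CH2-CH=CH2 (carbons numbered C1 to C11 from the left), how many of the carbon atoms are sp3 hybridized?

7

C1: sp3 ✓
C2: sp2
C3: sp2
C4: sp3 ✓
C5: sp3 ✓
C6: sp3 ✓
C7: sp3 ✓
C8: sp3 ✓
C9: sp3 ✓
C10: sp2
C11: sp2
C1, C4, C5, C6, C7, C8, C9 → 7 sp3 carbons.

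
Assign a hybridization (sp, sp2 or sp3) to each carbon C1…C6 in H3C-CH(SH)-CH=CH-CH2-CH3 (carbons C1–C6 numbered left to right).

C1: 4 σ bonds — 4 electron domains, sp3.
C2 is sp3: 4 σ bonds, 4 electron-density regions.
C3 has 3 σ bonds, plus one π bond: steric number 3 → sp2.
C4 has 3 σ bonds, plus one π bond: steric number 3 → sp2.
C5 is sp3: 4 σ bonds, 4 electron-density regions.
C6 — 4 σ bonds. Steric number 4, so sp3.

C1 sp3, C2 sp3, C3 sp2, C4 sp2, C5 sp3, C6 sp3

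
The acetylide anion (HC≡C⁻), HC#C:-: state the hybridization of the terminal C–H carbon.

The terminal C–H carbon: 2 σ bonds, plus two π bonds; 2 regions of electron density → sp.

sp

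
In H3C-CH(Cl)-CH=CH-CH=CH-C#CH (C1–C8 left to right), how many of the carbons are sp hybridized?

C1: sp3
C2: sp3
C3: sp2
C4: sp2
C5: sp2
C6: sp2
C7: sp ✓
C8: sp ✓
C7, C8 → 2 sp carbons.

2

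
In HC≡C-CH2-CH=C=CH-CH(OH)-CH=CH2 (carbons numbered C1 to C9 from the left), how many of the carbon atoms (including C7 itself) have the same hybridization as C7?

2

C7 is sp3 (only σ bonds).
C1: sp
C2: sp
C3: sp3 ✓
C4: sp2
C5: sp
C6: sp2
C7: sp3 ✓
C8: sp2
C9: sp2
2 carbons are sp3.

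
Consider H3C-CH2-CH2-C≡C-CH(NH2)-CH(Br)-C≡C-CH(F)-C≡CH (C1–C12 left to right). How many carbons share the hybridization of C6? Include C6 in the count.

C6 is sp3 (only σ bonds).
C1: sp3 ✓
C2: sp3 ✓
C3: sp3 ✓
C4: sp
C5: sp
C6: sp3 ✓
C7: sp3 ✓
C8: sp
C9: sp
C10: sp3 ✓
C11: sp
C12: sp
6 carbons are sp3.

6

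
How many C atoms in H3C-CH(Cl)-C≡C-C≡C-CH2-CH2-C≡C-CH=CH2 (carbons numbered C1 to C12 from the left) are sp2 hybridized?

C1: sp3
C2: sp3
C3: sp
C4: sp
C5: sp
C6: sp
C7: sp3
C8: sp3
C9: sp
C10: sp
C11: sp2 ✓
C12: sp2 ✓
C11, C12 → 2 sp2 carbons.

2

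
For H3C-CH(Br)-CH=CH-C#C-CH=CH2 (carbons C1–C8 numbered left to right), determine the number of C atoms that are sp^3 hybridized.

C1: sp3 ✓
C2: sp3 ✓
C3: sp2
C4: sp2
C5: sp
C6: sp
C7: sp2
C8: sp2
C1, C2 → 2 sp3 carbons.

2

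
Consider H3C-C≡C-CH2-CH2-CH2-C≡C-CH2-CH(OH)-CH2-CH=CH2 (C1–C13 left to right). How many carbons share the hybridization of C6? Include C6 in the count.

7

C6 is sp3 (only σ bonds).
C1: sp3 ✓
C2: sp
C3: sp
C4: sp3 ✓
C5: sp3 ✓
C6: sp3 ✓
C7: sp
C8: sp
C9: sp3 ✓
C10: sp3 ✓
C11: sp3 ✓
C12: sp2
C13: sp2
7 carbons are sp3.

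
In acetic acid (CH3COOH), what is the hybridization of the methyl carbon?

The methyl carbon carries 4 σ bonds, giving a steric number of 4, so it is sp3.

sp³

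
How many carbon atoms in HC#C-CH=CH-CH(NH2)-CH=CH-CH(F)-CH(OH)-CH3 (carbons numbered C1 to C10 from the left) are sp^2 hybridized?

C1: sp
C2: sp
C3: sp2 ✓
C4: sp2 ✓
C5: sp3
C6: sp2 ✓
C7: sp2 ✓
C8: sp3
C9: sp3
C10: sp3
C3, C4, C6, C7 → 4 sp2 carbons.

4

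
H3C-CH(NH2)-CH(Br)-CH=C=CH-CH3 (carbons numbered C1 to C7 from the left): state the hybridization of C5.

C5: 2 σ bonds, plus two π bonds; 2 regions of electron density → sp.

sp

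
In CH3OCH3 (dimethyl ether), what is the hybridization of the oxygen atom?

Two σ bonds + two lone pairs = steric number 4 → sp3.

sp3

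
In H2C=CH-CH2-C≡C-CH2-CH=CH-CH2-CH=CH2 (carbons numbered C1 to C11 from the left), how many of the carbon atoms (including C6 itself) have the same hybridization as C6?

C6 is sp3 (only σ bonds).
C1: sp2
C2: sp2
C3: sp3 ✓
C4: sp
C5: sp
C6: sp3 ✓
C7: sp2
C8: sp2
C9: sp3 ✓
C10: sp2
C11: sp2
3 carbons are sp3.

3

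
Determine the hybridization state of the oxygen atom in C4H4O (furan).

One O lone pair is in the aromatic π system (p orbital), the other is in an sp2 hybrid in the ring plane; O has two σ bonds + one in-plane lone pair → sp2.

sp2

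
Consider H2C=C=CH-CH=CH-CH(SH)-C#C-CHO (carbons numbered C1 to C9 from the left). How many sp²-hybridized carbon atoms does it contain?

C1: sp2 ✓
C2: sp
C3: sp2 ✓
C4: sp2 ✓
C5: sp2 ✓
C6: sp3
C7: sp
C8: sp
C9: sp2 ✓
C1, C3, C4, C5, C9 → 5 sp2 carbons.

5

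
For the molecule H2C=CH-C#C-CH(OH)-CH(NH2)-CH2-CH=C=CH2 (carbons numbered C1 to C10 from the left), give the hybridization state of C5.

C5 has 4 σ bonds: steric number 4 → sp3.

sp^3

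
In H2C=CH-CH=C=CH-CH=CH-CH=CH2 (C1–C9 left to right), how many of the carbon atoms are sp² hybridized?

8

C1: sp2 ✓
C2: sp2 ✓
C3: sp2 ✓
C4: sp
C5: sp2 ✓
C6: sp2 ✓
C7: sp2 ✓
C8: sp2 ✓
C9: sp2 ✓
C1, C2, C3, C5, C6, C7, C8, C9 → 8 sp2 carbons.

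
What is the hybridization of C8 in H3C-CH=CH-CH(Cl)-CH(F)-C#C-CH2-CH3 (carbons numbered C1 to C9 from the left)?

C8 is sp3: 4 σ bonds, 4 electron-density regions.

sp^3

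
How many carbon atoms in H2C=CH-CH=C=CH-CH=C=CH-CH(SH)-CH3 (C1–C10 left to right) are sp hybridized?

C1: sp2
C2: sp2
C3: sp2
C4: sp ✓
C5: sp2
C6: sp2
C7: sp ✓
C8: sp2
C9: sp3
C10: sp3
C4, C7 → 2 sp carbons.

2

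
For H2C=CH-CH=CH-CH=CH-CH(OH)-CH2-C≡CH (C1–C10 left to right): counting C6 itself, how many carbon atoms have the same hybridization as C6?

6

C6 is sp2 (one π bond).
C1: sp2 ✓
C2: sp2 ✓
C3: sp2 ✓
C4: sp2 ✓
C5: sp2 ✓
C6: sp2 ✓
C7: sp3
C8: sp3
C9: sp
C10: sp
6 carbons are sp2.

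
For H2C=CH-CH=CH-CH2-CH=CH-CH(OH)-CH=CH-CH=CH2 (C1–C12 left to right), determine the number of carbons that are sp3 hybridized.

2

C1: sp2
C2: sp2
C3: sp2
C4: sp2
C5: sp3 ✓
C6: sp2
C7: sp2
C8: sp3 ✓
C9: sp2
C10: sp2
C11: sp2
C12: sp2
C5, C8 → 2 sp3 carbons.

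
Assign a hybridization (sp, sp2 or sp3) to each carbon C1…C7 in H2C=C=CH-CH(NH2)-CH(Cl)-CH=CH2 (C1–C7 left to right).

C1: 3 σ bonds, plus one π bond — 3 electron domains, sp2.
C2 is sp: 2 σ bonds, plus two π bonds, 2 electron-density regions.
C3 is sp2: 3 σ bonds, plus one π bond, 3 electron-density regions.
C4 — 4 σ bonds. Steric number 4, so sp3.
C5 — 4 σ bonds. Steric number 4, so sp3.
C6: 3 σ bonds, plus one π bond — 3 electron domains, sp2.
C7 (3 σ bonds, plus one π bond) has steric number 3: sp2.

C1 sp2, C2 sp, C3 sp2, C4 sp3, C5 sp3, C6 sp2, C7 sp2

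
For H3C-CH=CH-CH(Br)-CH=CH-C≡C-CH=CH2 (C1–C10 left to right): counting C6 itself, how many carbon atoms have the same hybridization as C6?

6

C6 is sp2 (one π bond).
C1: sp3
C2: sp2 ✓
C3: sp2 ✓
C4: sp3
C5: sp2 ✓
C6: sp2 ✓
C7: sp
C8: sp
C9: sp2 ✓
C10: sp2 ✓
6 carbons are sp2.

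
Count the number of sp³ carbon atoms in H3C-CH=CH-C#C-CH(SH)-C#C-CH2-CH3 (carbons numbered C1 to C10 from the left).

4

C1: sp3 ✓
C2: sp2
C3: sp2
C4: sp
C5: sp
C6: sp3 ✓
C7: sp
C8: sp
C9: sp3 ✓
C10: sp3 ✓
C1, C6, C9, C10 → 4 sp3 carbons.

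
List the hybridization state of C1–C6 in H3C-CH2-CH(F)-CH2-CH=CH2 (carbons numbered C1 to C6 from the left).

C1 carries 4 σ bonds, giving a steric number of 4, so it is sp3.
C2 — 4 σ bonds. Steric number 4, so sp3.
C3: 4 σ bonds — 4 electron domains, sp3.
C4: 4 σ bonds; 4 regions of electron density → sp3.
C5 carries 3 σ bonds, plus one π bond, giving a steric number of 3, so it is sp2.
C6: 3 σ bonds, plus one π bond; 3 regions of electron density → sp2.

C1 sp3, C2 sp3, C3 sp3, C4 sp3, C5 sp2, C6 sp2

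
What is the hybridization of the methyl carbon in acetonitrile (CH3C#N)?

The methyl carbon: 4 σ bonds; 4 regions of electron density → sp3.

sp^3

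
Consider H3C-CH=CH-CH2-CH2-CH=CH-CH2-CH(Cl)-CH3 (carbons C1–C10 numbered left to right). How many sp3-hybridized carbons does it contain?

6

C1: sp3 ✓
C2: sp2
C3: sp2
C4: sp3 ✓
C5: sp3 ✓
C6: sp2
C7: sp2
C8: sp3 ✓
C9: sp3 ✓
C10: sp3 ✓
C1, C4, C5, C8, C9, C10 → 6 sp3 carbons.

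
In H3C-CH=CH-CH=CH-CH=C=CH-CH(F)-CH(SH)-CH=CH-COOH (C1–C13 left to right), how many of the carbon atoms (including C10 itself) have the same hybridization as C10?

C10 is sp3 (only σ bonds).
C1: sp3 ✓
C2: sp2
C3: sp2
C4: sp2
C5: sp2
C6: sp2
C7: sp
C8: sp2
C9: sp3 ✓
C10: sp3 ✓
C11: sp2
C12: sp2
C13: sp2
3 carbons are sp3.

3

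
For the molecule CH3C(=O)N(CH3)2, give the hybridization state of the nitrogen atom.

sp2

Amide resonance: N lone pair conjugated with C=O → sp2.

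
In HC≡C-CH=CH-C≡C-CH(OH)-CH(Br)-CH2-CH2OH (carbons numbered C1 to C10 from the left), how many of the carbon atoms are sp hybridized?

C1: sp ✓
C2: sp ✓
C3: sp2
C4: sp2
C5: sp ✓
C6: sp ✓
C7: sp3
C8: sp3
C9: sp3
C10: sp3
C1, C2, C5, C6 → 4 sp carbons.

4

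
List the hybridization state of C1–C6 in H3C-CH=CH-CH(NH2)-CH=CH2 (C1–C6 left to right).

C1: 4 σ bonds — 4 electron domains, sp3.
C2 (3 σ bonds, plus one π bond) has steric number 3: sp2.
C3 is sp2: 3 σ bonds, plus one π bond, 3 electron-density regions.
C4 (4 σ bonds) has steric number 4: sp3.
C5 has 3 σ bonds, plus one π bond: steric number 3 → sp2.
C6: 3 σ bonds, plus one π bond — 3 electron domains, sp2.

C1 sp3, C2 sp2, C3 sp2, C4 sp3, C5 sp2, C6 sp2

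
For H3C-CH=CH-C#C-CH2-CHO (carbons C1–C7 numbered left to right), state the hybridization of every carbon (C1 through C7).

C1: 4 σ bonds; 4 regions of electron density → sp3.
C2 is sp2: 3 σ bonds, plus one π bond, 3 electron-density regions.
C3 has 3 σ bonds, plus one π bond: steric number 3 → sp2.
C4: 2 σ bonds, plus two π bonds — 2 electron domains, sp.
C5 (2 σ bonds, plus two π bonds) has steric number 2: sp.
C6 — 4 σ bonds. Steric number 4, so sp3.
C7 (3 σ bonds, plus one π bond) has steric number 3: sp2.

C1 sp3, C2 sp2, C3 sp2, C4 sp, C5 sp, C6 sp3, C7 sp2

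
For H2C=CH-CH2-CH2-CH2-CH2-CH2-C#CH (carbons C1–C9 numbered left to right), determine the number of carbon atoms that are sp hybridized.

2

C1: sp2
C2: sp2
C3: sp3
C4: sp3
C5: sp3
C6: sp3
C7: sp3
C8: sp ✓
C9: sp ✓
C8, C9 → 2 sp carbons.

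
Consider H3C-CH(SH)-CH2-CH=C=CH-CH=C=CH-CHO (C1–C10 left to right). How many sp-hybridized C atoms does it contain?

C1: sp3
C2: sp3
C3: sp3
C4: sp2
C5: sp ✓
C6: sp2
C7: sp2
C8: sp ✓
C9: sp2
C10: sp2
C5, C8 → 2 sp carbons.

2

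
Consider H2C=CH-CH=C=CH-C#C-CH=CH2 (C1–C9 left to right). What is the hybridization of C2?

sp^2

C2: 3 σ bonds, plus one π bond — 3 electron domains, sp2.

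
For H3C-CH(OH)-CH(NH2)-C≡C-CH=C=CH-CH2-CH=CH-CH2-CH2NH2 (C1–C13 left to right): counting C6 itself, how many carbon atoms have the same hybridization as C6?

C6 is sp2 (one π bond).
C1: sp3
C2: sp3
C3: sp3
C4: sp
C5: sp
C6: sp2 ✓
C7: sp
C8: sp2 ✓
C9: sp3
C10: sp2 ✓
C11: sp2 ✓
C12: sp3
C13: sp3
4 carbons are sp2.

4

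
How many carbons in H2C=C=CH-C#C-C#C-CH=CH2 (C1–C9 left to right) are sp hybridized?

5

C1: sp2
C2: sp ✓
C3: sp2
C4: sp ✓
C5: sp ✓
C6: sp ✓
C7: sp ✓
C8: sp2
C9: sp2
C2, C4, C5, C6, C7 → 5 sp carbons.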